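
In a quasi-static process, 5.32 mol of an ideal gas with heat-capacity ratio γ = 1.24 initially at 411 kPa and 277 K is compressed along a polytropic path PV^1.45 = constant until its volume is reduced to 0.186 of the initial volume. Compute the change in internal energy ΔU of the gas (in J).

V₁ = nRT₁/P₁ = 5.32×8.314×277/411 = 29.8 L.
Polytropic n=1.45: T₂ = T₁(V₁/V₂)^(n−1) = 277×(5.38)^0.45 = 590 K; P₂ = P₁(V₁/V₂)^n = 4710 kPa.
For an ideal gas ΔU = nCvΔT with Cv = R/(γ−1) = 34.6 J/(mol·K).
ΔU = 5.32×34.6×(590−277) = 57800 J.

57800 J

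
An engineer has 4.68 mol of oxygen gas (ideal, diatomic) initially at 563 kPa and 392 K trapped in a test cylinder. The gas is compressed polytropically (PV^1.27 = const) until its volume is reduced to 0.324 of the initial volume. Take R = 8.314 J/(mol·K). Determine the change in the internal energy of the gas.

13600 J

V₁ = nRT₁/P₁ = 4.68×8.314×392/563 = 27.1 L.
Polytropic n=1.27: T₂ = T₁(V₁/V₂)^(n−1) = 392×(3.09)^0.27 = 531 K; P₂ = P₁(V₁/V₂)^n = 2360 kPa.
For an ideal gas ΔU = nCvΔT with Cv = (5/2)R = 20.8 J/(mol·K).
ΔU = 4.68×20.8×(531−392) = 13600 J.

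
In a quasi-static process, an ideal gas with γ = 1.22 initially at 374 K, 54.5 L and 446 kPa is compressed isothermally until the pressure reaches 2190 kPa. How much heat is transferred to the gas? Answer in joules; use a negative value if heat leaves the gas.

-38700 J

n = P₁V₁/(RT₁) = 446×54.5/(8.314×374) = 7.82 mol.
Isothermal: T stays 374 K; PV = const ⇒ V₂ = 11.1 L, P₂ = 2190 kPa.
ΔU = 0 (ideal gas, T constant).
W = nRT ln(V₂/V₁) = 7.82×8.314×374×ln(0.204) = -38700 J.
Q = ΔU + W = -38700 J.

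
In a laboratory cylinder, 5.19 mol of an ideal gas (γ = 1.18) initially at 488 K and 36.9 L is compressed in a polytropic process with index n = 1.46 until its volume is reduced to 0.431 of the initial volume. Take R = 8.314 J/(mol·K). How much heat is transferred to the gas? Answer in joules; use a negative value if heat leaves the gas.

33700 J

P₁ = nRT₁/V₁ = 5.19×8.314×488/36.9 = 571 kPa.
Polytropic n=1.46: T₂ = T₁(V₁/V₂)^(n−1) = 488×(2.32)^0.46 = 719 K; P₂ = P₁(V₁/V₂)^n = 1950 kPa.
W = (P₁V₁−P₂V₂)/(n−1) = (571×36.9−1950×15.9)/0.46 = -21600 J.
ΔU = nCvΔT = 5.19×46.2×(719−488) = 55300 J.
Q = ΔU + W = 33700 J.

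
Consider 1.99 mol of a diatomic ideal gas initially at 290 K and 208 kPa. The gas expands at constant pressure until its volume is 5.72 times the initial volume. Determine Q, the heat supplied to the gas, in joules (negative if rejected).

79300 J

V₁ = nRT₁/P₁ = 1.99×8.314×290/208 = 23.1 L.
Isobaric: P stays 208 kPa; V/T = const ⇒ T₂ = 1660 K, V₂ = 132 L.
W = PΔV = 208×(132−23.1) kPa·L = 22600 J.
ΔU = nCvΔT = 1.99×20.8×(1660−290) = 56600 J.
Q = ΔU + W = nCpΔT = 79300 J.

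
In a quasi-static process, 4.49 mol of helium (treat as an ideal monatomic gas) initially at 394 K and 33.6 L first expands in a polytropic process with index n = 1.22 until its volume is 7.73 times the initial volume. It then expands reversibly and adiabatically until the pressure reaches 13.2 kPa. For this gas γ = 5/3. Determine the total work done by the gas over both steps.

28900 J

P₁ = nRT₁/V₁ = 4.49×8.314×394/33.6 = 438 kPa.
Step 1 — Polytropic n=1.22: T₂ = T₁(V₁/V₂)^(n−1) = 394×(0.129)^0.22 = 251 K; P₂ = P₁(V₁/V₂)^n = 36.1 kPa.
W = (P₁V₁−P₂V₂)/(n−1) = (438×33.6−36.1×260)/0.22 = 24200 J.
ΔU = nCvΔT = 4.49×12.5×(251−394) = -7990 J.
Q = ΔU + W = 16200 J.
State after step 1: P = 36.1 kPa, V = 260 L, T = 251 K.
Step 2 — Adiabatic: T₂/T₁ = (P₂/P₁)^((γ−1)/γ) ⇒ T₂ = 251×(0.366)^0.400 = 168 K; V₂ = 475 L.
ΔU = nCvΔT = 4.49×12.5×(168−251) = -4660 J.
Q = 0 for an adiabatic process, so W = −ΔU = 4660 J.
Net over both steps: W = 28900 J, Q = 16200 J, ΔU = -12700 J.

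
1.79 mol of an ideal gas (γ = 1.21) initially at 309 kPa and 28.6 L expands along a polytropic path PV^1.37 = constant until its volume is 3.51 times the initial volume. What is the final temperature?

373 K

T₁ = P₁V₁/(nR) = 309×28.6/(1.79×8.314) = 594 K.
Polytropic n=1.37: T₂ = T₁(V₁/V₂)^(n−1) = 594×(0.285)^0.37 = 373 K; P₂ = P₁(V₁/V₂)^n = 55.3 kPa.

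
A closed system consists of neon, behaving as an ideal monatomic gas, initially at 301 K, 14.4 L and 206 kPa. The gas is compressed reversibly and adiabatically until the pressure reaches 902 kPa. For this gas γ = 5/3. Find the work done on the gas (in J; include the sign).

n = P₁V₁/(RT₁) = 206×14.4/(8.314×301) = 1.19 mol.
Adiabatic: T₂/T₁ = (P₂/P₁)^((γ−1)/γ) ⇒ T₂ = 301×(4.38)^0.400 = 543 K; V₂ = 5.94 L.
ΔU = nCvΔT = 1.19×12.5×(543−301) = 3580 J.
Q = 0 for an adiabatic process, so W = −ΔU = -3580 J.
Work done on the gas = −W_by = 3580 J.

3580 J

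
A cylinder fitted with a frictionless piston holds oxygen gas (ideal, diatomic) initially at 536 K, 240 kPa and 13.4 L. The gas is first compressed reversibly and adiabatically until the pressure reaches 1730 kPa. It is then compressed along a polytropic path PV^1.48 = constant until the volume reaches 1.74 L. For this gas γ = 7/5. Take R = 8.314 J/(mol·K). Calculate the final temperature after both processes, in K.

1280 K

n = P₁V₁/(RT₁) = 240×13.4/(8.314×536) = 0.722 mol.
Step 1 — Adiabatic: T₂/T₁ = (P₂/P₁)^((γ−1)/γ) ⇒ T₂ = 536×(7.21)^0.286 = 942 K; V₂ = 3.27 L.
ΔU = nCvΔT = 0.722×20.8×(942−536) = 6100 J.
Q = 0 for an adiabatic process, so W = −ΔU = -6100 J.
State after step 1: P = 1730 kPa, V = 3.27 L, T = 942 K.
Step 2 — Polytropic n=1.48: T₂ = T₁(V₁/V₂)^(n−1) = 942×(1.88)^0.48 = 1280 K; P₂ = P₁(V₁/V₂)^n = 4400 kPa.
W = (P₁V₁−P₂V₂)/(n−1) = (1730×3.27−4400×1.74)/0.48 = -4160 J.
ΔU = nCvΔT = 0.722×20.8×(1280−942) = 5000 J.
Q = ΔU + W = 833 J.
Net over both steps: W = -10300 J, Q = 833 J, ΔU = 11100 J.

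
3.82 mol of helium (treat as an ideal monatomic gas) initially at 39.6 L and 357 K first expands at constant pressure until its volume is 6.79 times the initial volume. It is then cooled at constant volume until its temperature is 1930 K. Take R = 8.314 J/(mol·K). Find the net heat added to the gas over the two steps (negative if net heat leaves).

P₁ = nRT₁/V₁ = 3.82×8.314×357/39.6 = 286 kPa.
Step 1 — Isobaric: P stays 286 kPa; V/T = const ⇒ T₂ = 2420 K, V₂ = 269 L.
W = PΔV = 286×(269−39.6) kPa·L = 65600 J.
ΔU = nCvΔT = 3.82×12.5×(2420−357) = 98500 J.
Q = ΔU + W = nCpΔT = 164000 J.
State after step 1: P = 286 kPa, V = 269 L, T = 2420 K.
Step 2 — Isochoric: V stays 269 L; P/T = const ⇒ T₂ = 1930 K, P₂ = 228 kPa.
W = 0 (no volume change).
ΔU = nCvΔT = 3.82×12.5×(1930−2420) = -23500 J.
Q = ΔU = -23500 J.
Net over both steps: W = 65600 J, Q = 141000 J, ΔU = 74900 J.

141000 J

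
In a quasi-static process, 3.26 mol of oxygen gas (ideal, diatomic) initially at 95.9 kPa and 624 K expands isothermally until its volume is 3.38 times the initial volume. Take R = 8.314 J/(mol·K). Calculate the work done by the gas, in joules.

V₁ = nRT₁/P₁ = 3.26×8.314×624/95.9 = 176 L.
Isothermal: T stays 624 K; PV = const ⇒ V₂ = 596 L, P₂ = 28.4 kPa.
W = nRT ln(V₂/V₁) = 3.26×8.314×624×ln(3.38) = 20600 J.

20600 J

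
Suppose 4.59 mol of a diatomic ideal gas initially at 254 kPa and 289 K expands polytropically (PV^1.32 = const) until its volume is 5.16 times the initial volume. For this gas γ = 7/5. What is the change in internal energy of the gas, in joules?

V₁ = nRT₁/P₁ = 4.59×8.314×289/254 = 43.4 L.
Polytropic n=1.32: T₂ = T₁(V₁/V₂)^(n−1) = 289×(0.194)^0.32 = 171 K; P₂ = P₁(V₁/V₂)^n = 29.1 kPa.
For an ideal gas ΔU = nCvΔT with Cv = (5/2)R = 20.8 J/(mol·K).
ΔU = 4.59×20.8×(171−289) = -11300 J.

-11300 J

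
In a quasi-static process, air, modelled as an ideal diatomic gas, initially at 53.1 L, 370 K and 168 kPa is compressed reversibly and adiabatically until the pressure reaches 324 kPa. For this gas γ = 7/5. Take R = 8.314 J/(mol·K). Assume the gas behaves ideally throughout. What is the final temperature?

Adiabatic: T₂/T₁ = (P₂/P₁)^((γ−1)/γ) ⇒ T₂ = 370×(1.93)^0.286 = 446 K; V₂ = 33.2 L.

446 K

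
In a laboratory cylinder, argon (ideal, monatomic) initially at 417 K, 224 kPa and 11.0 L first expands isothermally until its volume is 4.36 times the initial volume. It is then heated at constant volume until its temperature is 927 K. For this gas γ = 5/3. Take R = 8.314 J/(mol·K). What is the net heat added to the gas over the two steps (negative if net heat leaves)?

n = P₁V₁/(RT₁) = 224×11.0/(8.314×417) = 0.711 mol.
Step 1 — Isothermal: T stays 417 K; PV = const ⇒ V₂ = 48.0 L, P₂ = 51.4 kPa.
ΔU = 0 (ideal gas, T constant).
W = nRT ln(V₂/V₁) = 0.711×8.314×417×ln(4.36) = 3630 J.
Q = ΔU + W = 3630 J.
State after step 1: P = 51.4 kPa, V = 48.0 L, T = 417 K.
Step 2 — Isochoric: V stays 48.0 L; P/T = const ⇒ T₂ = 927 K, P₂ = 114 kPa.
W = 0 (no volume change).
ΔU = nCvΔT = 0.711×12.5×(927−417) = 4520 J.
Q = ΔU = 4520 J.
Net over both steps: W = 3630 J, Q = 8150 J, ΔU = 4520 J.

8150 J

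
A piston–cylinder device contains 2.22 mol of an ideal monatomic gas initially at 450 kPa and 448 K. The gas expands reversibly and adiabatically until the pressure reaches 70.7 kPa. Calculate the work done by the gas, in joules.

6490 J

V₁ = nRT₁/P₁ = 2.22×8.314×448/450 = 18.4 L.
Adiabatic: T₂/T₁ = (P₂/P₁)^((γ−1)/γ) ⇒ T₂ = 448×(0.157)^0.400 = 214 K; V₂ = 55.8 L.
ΔU = nCvΔT = 2.22×12.5×(214−448) = -6490 J.
Q = 0 for an adiabatic process, so W = −ΔU = 6490 J.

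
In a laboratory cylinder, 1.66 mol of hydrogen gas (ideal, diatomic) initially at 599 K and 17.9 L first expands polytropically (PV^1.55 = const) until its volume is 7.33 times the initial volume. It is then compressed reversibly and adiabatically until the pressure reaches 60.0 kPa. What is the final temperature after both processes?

P₁ = nRT₁/V₁ = 1.66×8.314×599/17.9 = 462 kPa.
Step 1 — Polytropic n=1.55: T₂ = T₁(V₁/V₂)^(n−1) = 599×(0.136)^0.55 = 200 K; P₂ = P₁(V₁/V₂)^n = 21.1 kPa.
W = (P₁V₁−P₂V₂)/(n−1) = (462×17.9−21.1×131)/0.55 = 10000 J.
ΔU = nCvΔT = 1.66×20.8×(200−599) = -13800 J.
Q = ΔU + W = -3750 J.
State after step 1: P = 21.1 kPa, V = 131 L, T = 200 K.
Step 2 — Adiabatic: T₂/T₁ = (P₂/P₁)^((γ−1)/γ) ⇒ T₂ = 200×(2.85)^0.286 = 270 K; V₂ = 62.1 L.
ΔU = nCvΔT = 1.66×20.8×(270−200) = 2410 J.
Q = 0 for an adiabatic process, so W = −ΔU = -2410 J.
Net over both steps: W = 7600 J, Q = -3750 J, ΔU = -11300 J.

270 K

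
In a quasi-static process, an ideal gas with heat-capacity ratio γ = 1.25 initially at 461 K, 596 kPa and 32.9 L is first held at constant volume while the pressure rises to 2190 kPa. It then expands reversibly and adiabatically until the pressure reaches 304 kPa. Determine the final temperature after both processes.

n = P₁V₁/(RT₁) = 596×32.9/(8.314×461) = 5.12 mol.
Step 1 — Isochoric: V stays 32.9 L; P/T = const ⇒ T₂ = 1690 K, P₂ = 2190 kPa.
W = 0 (no volume change).
ΔU = nCvΔT = 5.12×33.3×(1690−461) = 210000 J.
Q = ΔU = 210000 J.
State after step 1: P = 2190 kPa, V = 32.9 L, T = 1690 K.
Step 2 — Adiabatic: T₂/T₁ = (P₂/P₁)^((γ−1)/γ) ⇒ T₂ = 1690×(0.139)^0.200 = 1140 K; V₂ = 160 L.
ΔU = nCvΔT = 5.12×33.3×(1140−1690) = -94000 J.
Q = 0 for an adiabatic process, so W = −ΔU = 94000 J.
Net over both steps: W = 94000 J, Q = 210000 J, ΔU = 116000 J.

1140 K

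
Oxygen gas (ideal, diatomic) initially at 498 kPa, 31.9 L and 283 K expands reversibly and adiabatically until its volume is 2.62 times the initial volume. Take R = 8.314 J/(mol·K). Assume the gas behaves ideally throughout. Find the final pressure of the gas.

129 kPa

Adiabatic: TV^(γ−1) = const ⇒ T₂ = 283×(0.382)^0.400 = 193 K; PV^γ = const ⇒ P₂ = 129 kPa.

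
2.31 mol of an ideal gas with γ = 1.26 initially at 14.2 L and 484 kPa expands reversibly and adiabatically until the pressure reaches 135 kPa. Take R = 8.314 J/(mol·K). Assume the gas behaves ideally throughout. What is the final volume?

39.1 L

T₁ = P₁V₁/(nR) = 484×14.2/(2.31×8.314) = 358 K.
Adiabatic: T₂/T₁ = (P₂/P₁)^((γ−1)/γ) ⇒ T₂ = 358×(0.279)^0.206 = 275 K; V₂ = 39.1 L.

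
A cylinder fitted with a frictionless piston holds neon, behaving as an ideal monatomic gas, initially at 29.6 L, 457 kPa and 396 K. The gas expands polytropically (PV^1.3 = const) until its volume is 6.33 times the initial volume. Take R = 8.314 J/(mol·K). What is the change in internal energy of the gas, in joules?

-8630 J

n = P₁V₁/(RT₁) = 457×29.6/(8.314×396) = 4.11 mol.
Polytropic n=1.3: T₂ = T₁(V₁/V₂)^(n−1) = 396×(0.158)^0.30 = 228 K; P₂ = P₁(V₁/V₂)^n = 41.5 kPa.
For an ideal gas ΔU = nCvΔT with Cv = (3/2)R = 12.5 J/(mol·K).
ΔU = 4.11×12.5×(228−396) = -8630 J.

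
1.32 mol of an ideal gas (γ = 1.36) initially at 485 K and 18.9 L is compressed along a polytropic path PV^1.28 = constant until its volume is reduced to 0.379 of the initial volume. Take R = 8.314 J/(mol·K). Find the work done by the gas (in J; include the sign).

-5930 J

P₁ = nRT₁/V₁ = 1.32×8.314×485/18.9 = 282 kPa.
Polytropic n=1.28: T₂ = T₁(V₁/V₂)^(n−1) = 485×(2.64)^0.28 = 636 K; P₂ = P₁(V₁/V₂)^n = 975 kPa.
W = (P₁V₁−P₂V₂)/(n−1) = (282×18.9−975×7.16)/0.28 = -5930 J.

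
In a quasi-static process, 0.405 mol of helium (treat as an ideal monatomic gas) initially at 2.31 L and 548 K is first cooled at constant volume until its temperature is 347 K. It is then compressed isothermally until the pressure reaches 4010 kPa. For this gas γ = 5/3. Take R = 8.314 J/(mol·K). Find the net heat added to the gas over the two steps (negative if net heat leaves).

-3430 J

P₁ = nRT₁/V₁ = 0.405×8.314×548/2.31 = 799 kPa.
Step 1 — Isochoric: V stays 2.31 L; P/T = const ⇒ T₂ = 347 K, P₂ = 506 kPa.
W = 0 (no volume change).
ΔU = nCvΔT = 0.405×12.5×(347−548) = -1020 J.
Q = ΔU = -1020 J.
State after step 1: P = 506 kPa, V = 2.31 L, T = 347 K.
Step 2 — Isothermal: T stays 347 K; PV = const ⇒ V₂ = 0.291 L, P₂ = 4010 kPa.
ΔU = 0 (ideal gas, T constant).
W = nRT ln(V₂/V₁) = 0.405×8.314×347×ln(0.126) = -2420 J.
Q = ΔU + W = -2420 J.
Net over both steps: W = -2420 J, Q = -3430 J, ΔU = -1020 J.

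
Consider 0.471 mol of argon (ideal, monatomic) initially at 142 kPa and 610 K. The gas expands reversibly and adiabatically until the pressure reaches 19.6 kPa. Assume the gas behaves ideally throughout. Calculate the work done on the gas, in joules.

-1960 J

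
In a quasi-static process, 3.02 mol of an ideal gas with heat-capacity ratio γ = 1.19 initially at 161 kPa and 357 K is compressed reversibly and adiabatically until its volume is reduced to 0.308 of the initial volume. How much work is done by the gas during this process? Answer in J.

V₁ = nRT₁/P₁ = 3.02×8.314×357/161 = 55.7 L.
Adiabatic: TV^(γ−1) = const ⇒ T₂ = 357×(3.25)^0.190 = 447 K; PV^γ = const ⇒ P₂ = 654 kPa.
ΔU = nCvΔT = 3.02×43.8×(447−357) = 11800 J.
Q = 0 for an adiabatic process, so W = −ΔU = -11800 J.

-11800 J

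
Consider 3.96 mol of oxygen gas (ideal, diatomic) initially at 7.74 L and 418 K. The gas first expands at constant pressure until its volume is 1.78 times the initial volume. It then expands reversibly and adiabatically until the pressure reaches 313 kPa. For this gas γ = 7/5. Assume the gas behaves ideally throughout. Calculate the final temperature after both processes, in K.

453 K

P₁ = nRT₁/V₁ = 3.96×8.314×418/7.74 = 1780 kPa.
Step 1 — Isobaric: P stays 1780 kPa; V/T = const ⇒ T₂ = 744 K, V₂ = 13.8 L.
W = PΔV = 1780×(13.8−7.74) kPa·L = 10700 J.
ΔU = nCvΔT = 3.96×20.8×(744−418) = 26800 J.
Q = ΔU + W = nCpΔT = 37600 J.
State after step 1: P = 1780 kPa, V = 13.8 L, T = 744 K.
Step 2 — Adiabatic: T₂/T₁ = (P₂/P₁)^((γ−1)/γ) ⇒ T₂ = 744×(0.176)^0.286 = 453 K; V₂ = 47.6 L.
ΔU = nCvΔT = 3.96×20.8×(453−744) = -24000 J.
Q = 0 for an adiabatic process, so W = −ΔU = 24000 J.
Net over both steps: W = 34700 J, Q = 37600 J, ΔU = 2880 J.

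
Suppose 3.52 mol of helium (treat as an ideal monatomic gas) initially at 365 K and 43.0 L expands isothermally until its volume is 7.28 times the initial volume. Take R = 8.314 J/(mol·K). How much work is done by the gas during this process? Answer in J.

21200 J

P₁ = nRT₁/V₁ = 3.52×8.314×365/43.0 = 248 kPa.
Isothermal: T stays 365 K; PV = const ⇒ V₂ = 313 L, P₂ = 34.1 kPa.
W = nRT ln(V₂/V₁) = 3.52×8.314×365×ln(7.28) = 21200 J.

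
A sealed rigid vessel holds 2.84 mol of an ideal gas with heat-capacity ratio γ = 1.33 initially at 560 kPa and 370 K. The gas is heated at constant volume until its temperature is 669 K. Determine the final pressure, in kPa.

V₁ = nRT₁/P₁ = 2.84×8.314×370/560 = 15.6 L.
Isochoric: V stays 15.6 L; P/T = const ⇒ T₂ = 669 K, P₂ = 1010 kPa.

1010 kPa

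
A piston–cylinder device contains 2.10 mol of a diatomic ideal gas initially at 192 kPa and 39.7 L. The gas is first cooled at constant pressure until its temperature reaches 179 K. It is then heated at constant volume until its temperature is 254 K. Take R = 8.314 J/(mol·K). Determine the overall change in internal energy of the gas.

T₁ = P₁V₁/(nR) = 192×39.7/(2.10×8.314) = 437 K.
Step 1 — Isobaric: P stays 192 kPa; V/T = const ⇒ T₂ = 179 K, V₂ = 16.3 L.
W = PΔV = 192×(16.3−39.7) kPa·L = -4500 J.
ΔU = nCvΔT = 2.10×20.8×(179−437) = -11200 J.
Q = ΔU + W = nCpΔT = -15700 J.
State after step 1: P = 192 kPa, V = 16.3 L, T = 179 K.
Step 2 — Isochoric: V stays 16.3 L; P/T = const ⇒ T₂ = 254 K, P₂ = 272 kPa.
W = 0 (no volume change).
ΔU = nCvΔT = 2.10×20.8×(254−179) = 3270 J.
Q = ΔU = 3270 J.
Net over both steps: W = -4500 J, Q = -12500 J, ΔU = -7970 J.

-7970 J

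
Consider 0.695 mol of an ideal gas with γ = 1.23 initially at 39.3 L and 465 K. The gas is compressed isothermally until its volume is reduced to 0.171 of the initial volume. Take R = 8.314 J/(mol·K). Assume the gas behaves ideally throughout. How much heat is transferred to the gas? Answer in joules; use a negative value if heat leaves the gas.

-4750 J

P₁ = nRT₁/V₁ = 0.695×8.314×465/39.3 = 68.4 kPa.
Isothermal: T stays 465 K; PV = const ⇒ V₂ = 6.72 L, P₂ = 400 kPa.
ΔU = 0 (ideal gas, T constant).
W = nRT ln(V₂/V₁) = 0.695×8.314×465×ln(0.171) = -4750 J.
Q = ΔU + W = -4750 J.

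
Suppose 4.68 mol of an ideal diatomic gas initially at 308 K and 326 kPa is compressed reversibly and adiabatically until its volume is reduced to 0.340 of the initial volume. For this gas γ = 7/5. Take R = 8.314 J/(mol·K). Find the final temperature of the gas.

V₁ = nRT₁/P₁ = 4.68×8.314×308/326 = 36.8 L.
Adiabatic: TV^(γ−1) = const ⇒ T₂ = 308×(2.94)^0.400 = 474 K; PV^γ = const ⇒ P₂ = 1480 kPa.

474 K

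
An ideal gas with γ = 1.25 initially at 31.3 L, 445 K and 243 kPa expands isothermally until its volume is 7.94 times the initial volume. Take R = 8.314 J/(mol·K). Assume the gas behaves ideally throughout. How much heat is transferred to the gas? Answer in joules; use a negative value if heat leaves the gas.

15800 J

n = P₁V₁/(RT₁) = 243×31.3/(8.314×445) = 2.06 mol.
Isothermal: T stays 445 K; PV = const ⇒ V₂ = 249 L, P₂ = 30.6 kPa.
ΔU = 0 (ideal gas, T constant).
W = nRT ln(V₂/V₁) = 2.06×8.314×445×ln(7.94) = 15800 J.
Q = ΔU + W = 15800 J.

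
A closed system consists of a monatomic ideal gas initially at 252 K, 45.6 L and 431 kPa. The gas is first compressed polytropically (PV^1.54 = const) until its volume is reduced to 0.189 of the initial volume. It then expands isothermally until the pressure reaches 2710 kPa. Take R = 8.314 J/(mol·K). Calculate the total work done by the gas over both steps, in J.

-18000 J

n = P₁V₁/(RT₁) = 431×45.6/(8.314×252) = 9.38 mol.
Step 1 — Polytropic n=1.54: T₂ = T₁(V₁/V₂)^(n−1) = 252×(5.29)^0.54 = 620 K; P₂ = P₁(V₁/V₂)^n = 5610 kPa.
W = (P₁V₁−P₂V₂)/(n−1) = (431×45.6−5610×8.62)/0.54 = -53100 J.
ΔU = nCvΔT = 9.38×12.5×(620−252) = 43000 J.
Q = ΔU + W = -10100 J.
State after step 1: P = 5610 kPa, V = 8.62 L, T = 620 K.
Step 2 — Isothermal: T stays 620 K; PV = const ⇒ V₂ = 17.8 L, P₂ = 2710 kPa.
ΔU = 0 (ideal gas, T constant).
W = nRT ln(V₂/V₁) = 9.38×8.314×620×ln(2.07) = 35100 J.
Q = ΔU + W = 35100 J.
Net over both steps: W = -18000 J, Q = 25000 J, ΔU = 43000 J.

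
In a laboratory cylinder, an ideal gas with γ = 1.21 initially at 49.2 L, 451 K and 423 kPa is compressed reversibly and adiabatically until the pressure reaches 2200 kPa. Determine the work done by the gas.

n = P₁V₁/(RT₁) = 423×49.2/(8.314×451) = 5.55 mol.
Adiabatic: T₂/T₁ = (P₂/P₁)^((γ−1)/γ) ⇒ T₂ = 451×(5.20)^0.174 = 600 K; V₂ = 12.6 L.
ΔU = nCvΔT = 5.55×39.6×(600−451) = 32800 J.
Q = 0 for an adiabatic process, so W = −ΔU = -32800 J.

-32800 J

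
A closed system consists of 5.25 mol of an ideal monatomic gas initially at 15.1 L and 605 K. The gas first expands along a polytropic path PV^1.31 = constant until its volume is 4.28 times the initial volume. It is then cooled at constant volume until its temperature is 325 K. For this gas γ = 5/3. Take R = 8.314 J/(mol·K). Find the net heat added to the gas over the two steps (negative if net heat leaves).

P₁ = nRT₁/V₁ = 5.25×8.314×605/15.1 = 1750 kPa.
Step 1 — Polytropic n=1.31: T₂ = T₁(V₁/V₂)^(n−1) = 605×(0.234)^0.31 = 385 K; P₂ = P₁(V₁/V₂)^n = 260 kPa.
W = (P₁V₁−P₂V₂)/(n−1) = (1750×15.1−260×64.6)/0.31 = 30900 J.
ΔU = nCvΔT = 5.25×12.5×(385−605) = -14400 J.
Q = ΔU + W = 16500 J.
State after step 1: P = 260 kPa, V = 64.6 L, T = 385 K.
Step 2 — Isochoric: V stays 64.6 L; P/T = const ⇒ T₂ = 325 K, P₂ = 219 kPa.
W = 0 (no volume change).
ΔU = nCvΔT = 5.25×12.5×(325−385) = -3960 J.
Q = ΔU = -3960 J.
Net over both steps: W = 30900 J, Q = 12600 J, ΔU = -18300 J.

12600 J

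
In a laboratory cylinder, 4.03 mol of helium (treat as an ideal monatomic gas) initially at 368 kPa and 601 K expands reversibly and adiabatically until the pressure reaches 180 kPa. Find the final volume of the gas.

84.0 L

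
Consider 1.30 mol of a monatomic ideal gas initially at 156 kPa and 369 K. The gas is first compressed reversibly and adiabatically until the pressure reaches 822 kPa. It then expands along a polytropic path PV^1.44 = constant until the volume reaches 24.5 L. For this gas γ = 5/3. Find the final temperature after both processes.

471 K

V₁ = nRT₁/P₁ = 1.30×8.314×369/156 = 25.6 L.
Step 1 — Adiabatic: T₂/T₁ = (P₂/P₁)^((γ−1)/γ) ⇒ T₂ = 369×(5.27)^0.400 = 717 K; V₂ = 9.43 L.
ΔU = nCvΔT = 1.30×12.5×(717−369) = 5650 J.
Q = 0 for an adiabatic process, so W = −ΔU = -5650 J.
State after step 1: P = 822 kPa, V = 9.43 L, T = 717 K.
Step 2 — Polytropic n=1.44: T₂ = T₁(V₁/V₂)^(n−1) = 717×(0.385)^0.44 = 471 K; P₂ = P₁(V₁/V₂)^n = 208 kPa.
W = (P₁V₁−P₂V₂)/(n−1) = (822×9.43−208×24.5)/0.44 = 6040 J.
ΔU = nCvΔT = 1.30×12.5×(471−717) = -3990 J.
Q = ΔU + W = 2050 J.
Net over both steps: W = 396 J, Q = 2050 J, ΔU = 1660 J.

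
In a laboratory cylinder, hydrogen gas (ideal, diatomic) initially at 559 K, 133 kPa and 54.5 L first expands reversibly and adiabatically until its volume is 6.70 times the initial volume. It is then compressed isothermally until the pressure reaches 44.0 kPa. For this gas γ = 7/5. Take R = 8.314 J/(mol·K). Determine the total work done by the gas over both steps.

4380 J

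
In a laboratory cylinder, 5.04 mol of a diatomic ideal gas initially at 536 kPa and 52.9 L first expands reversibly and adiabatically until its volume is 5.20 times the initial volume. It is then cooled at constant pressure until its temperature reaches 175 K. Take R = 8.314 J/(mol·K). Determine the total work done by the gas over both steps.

26900 J

T₁ = P₁V₁/(nR) = 536×52.9/(5.04×8.314) = 677 K.
Step 1 — Adiabatic: TV^(γ−1) = const ⇒ T₂ = 677×(0.192)^0.400 = 350 K; PV^γ = const ⇒ P₂ = 53.3 kPa.
ΔU = nCvΔT = 5.04×20.8×(350−677) = -34200 J.
Q = 0 for an adiabatic process, so W = −ΔU = 34200 J.
State after step 1: P = 53.3 kPa, V = 275 L, T = 350 K.
Step 2 — Isobaric: P stays 53.3 kPa; V/T = const ⇒ T₂ = 175 K, V₂ = 138 L.
W = PΔV = 53.3×(138−275) kPa·L = -7330 J.
ΔU = nCvΔT = 5.04×20.8×(175−350) = -18300 J.
Q = ΔU + W = nCpΔT = -25700 J.
Net over both steps: W = 26900 J, Q = -25700 J, ΔU = -52600 J.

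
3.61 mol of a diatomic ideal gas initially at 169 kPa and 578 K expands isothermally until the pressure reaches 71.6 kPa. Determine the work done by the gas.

V₁ = nRT₁/P₁ = 3.61×8.314×578/169 = 103 L.
Isothermal: T stays 578 K; PV = const ⇒ V₂ = 242 L, P₂ = 71.6 kPa.
W = nRT ln(V₂/V₁) = 3.61×8.314×578×ln(2.36) = 14900 J.

14900 J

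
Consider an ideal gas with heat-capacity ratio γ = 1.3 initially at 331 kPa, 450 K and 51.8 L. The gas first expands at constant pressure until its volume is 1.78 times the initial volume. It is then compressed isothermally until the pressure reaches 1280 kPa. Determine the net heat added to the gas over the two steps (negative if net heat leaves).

16700 J

n = P₁V₁/(RT₁) = 331×51.8/(8.314×450) = 4.58 mol.
Step 1 — Isobaric: P stays 331 kPa; V/T = const ⇒ T₂ = 801 K, V₂ = 92.2 L.
W = PΔV = 331×(92.2−51.8) kPa·L = 13400 J.
ΔU = nCvΔT = 4.58×27.7×(801−450) = 44600 J.
Q = ΔU + W = nCpΔT = 58000 J.
State after step 1: P = 331 kPa, V = 92.2 L, T = 801 K.
Step 2 — Isothermal: T stays 801 K; PV = const ⇒ V₂ = 23.8 L, P₂ = 1280 kPa.
ΔU = 0 (ideal gas, T constant).
W = nRT ln(V₂/V₁) = 4.58×8.314×801×ln(0.259) = -41300 J.
Q = ΔU + W = -41300 J.
Net over both steps: W = -27900 J, Q = 16700 J, ΔU = 44600 J.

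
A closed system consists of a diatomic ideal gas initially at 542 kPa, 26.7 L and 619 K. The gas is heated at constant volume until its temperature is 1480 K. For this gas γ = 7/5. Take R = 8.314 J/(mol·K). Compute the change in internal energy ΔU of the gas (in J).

50300 J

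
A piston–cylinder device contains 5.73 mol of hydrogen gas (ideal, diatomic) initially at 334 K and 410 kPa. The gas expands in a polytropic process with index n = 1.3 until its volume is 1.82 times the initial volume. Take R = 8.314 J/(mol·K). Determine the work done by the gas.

8720 J

V₁ = nRT₁/P₁ = 5.73×8.314×334/410 = 38.8 L.
Polytropic n=1.3: T₂ = T₁(V₁/V₂)^(n−1) = 334×(0.549)^0.30 = 279 K; P₂ = P₁(V₁/V₂)^n = 188 kPa.
W = (P₁V₁−P₂V₂)/(n−1) = (410×38.8−188×70.6)/0.30 = 8720 J.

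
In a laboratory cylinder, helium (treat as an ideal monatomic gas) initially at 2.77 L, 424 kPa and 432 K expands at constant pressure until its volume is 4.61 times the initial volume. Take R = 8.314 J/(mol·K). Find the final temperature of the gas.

1990 K

Isobaric: P stays 424 kPa; V/T = const ⇒ T₂ = 1990 K, V₂ = 12.8 L.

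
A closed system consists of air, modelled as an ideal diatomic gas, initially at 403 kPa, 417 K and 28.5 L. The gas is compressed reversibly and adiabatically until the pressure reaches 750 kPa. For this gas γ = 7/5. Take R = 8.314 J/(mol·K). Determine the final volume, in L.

Adiabatic: T₂/T₁ = (P₂/P₁)^((γ−1)/γ) ⇒ T₂ = 417×(1.86)^0.286 = 498 K; V₂ = 18.3 L.

18.3 L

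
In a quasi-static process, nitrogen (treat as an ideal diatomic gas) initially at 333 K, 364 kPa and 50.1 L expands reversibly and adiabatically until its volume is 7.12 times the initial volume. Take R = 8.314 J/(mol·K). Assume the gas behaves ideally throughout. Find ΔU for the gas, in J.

-24800 J

n = P₁V₁/(RT₁) = 364×50.1/(8.314×333) = 6.59 mol.
Adiabatic: TV^(γ−1) = const ⇒ T₂ = 333×(0.140)^0.400 = 152 K; PV^γ = const ⇒ P₂ = 23.3 kPa.
For an ideal gas ΔU = nCvΔT with Cv = (5/2)R = 20.8 J/(mol·K).
ΔU = 6.59×20.8×(152−333) = -24800 J.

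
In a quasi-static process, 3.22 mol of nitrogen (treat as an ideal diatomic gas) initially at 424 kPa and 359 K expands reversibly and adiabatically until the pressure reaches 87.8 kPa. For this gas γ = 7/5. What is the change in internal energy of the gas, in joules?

-8710 J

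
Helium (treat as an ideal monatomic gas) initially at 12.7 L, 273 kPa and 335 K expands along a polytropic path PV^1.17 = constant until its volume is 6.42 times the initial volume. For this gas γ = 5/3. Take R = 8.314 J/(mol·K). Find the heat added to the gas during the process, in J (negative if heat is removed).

4120 J

n = P₁V₁/(RT₁) = 273×12.7/(8.314×335) = 1.24 mol.
Polytropic n=1.17: T₂ = T₁(V₁/V₂)^(n−1) = 335×(0.156)^0.17 = 244 K; P₂ = P₁(V₁/V₂)^n = 31.0 kPa.
W = (P₁V₁−P₂V₂)/(n−1) = (273×12.7−31.0×81.5)/0.17 = 5530 J.
ΔU = nCvΔT = 1.24×12.5×(244−335) = -1410 J.
Q = ΔU + W = 4120 J.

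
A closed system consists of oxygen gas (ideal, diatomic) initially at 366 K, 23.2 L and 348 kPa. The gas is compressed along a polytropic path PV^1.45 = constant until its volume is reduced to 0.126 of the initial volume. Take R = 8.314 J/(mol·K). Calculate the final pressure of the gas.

Polytropic n=1.45: T₂ = T₁(V₁/V₂)^(n−1) = 366×(7.94)^0.45 = 930 K; P₂ = P₁(V₁/V₂)^n = 7020 kPa.

7020 kPa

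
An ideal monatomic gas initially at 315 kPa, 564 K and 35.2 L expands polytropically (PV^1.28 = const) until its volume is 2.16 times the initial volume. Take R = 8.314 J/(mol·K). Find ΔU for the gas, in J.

n = P₁V₁/(RT₁) = 315×35.2/(8.314×564) = 2.36 mol.
Polytropic n=1.28: T₂ = T₁(V₁/V₂)^(n−1) = 564×(0.463)^0.28 = 455 K; P₂ = P₁(V₁/V₂)^n = 118 kPa.
For an ideal gas ΔU = nCvΔT with Cv = (3/2)R = 12.5 J/(mol·K).
ΔU = 2.36×12.5×(455−564) = -3230 J.

-3230 J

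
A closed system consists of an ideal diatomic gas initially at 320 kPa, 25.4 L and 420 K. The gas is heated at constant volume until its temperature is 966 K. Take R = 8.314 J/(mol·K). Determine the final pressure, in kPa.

736 kPa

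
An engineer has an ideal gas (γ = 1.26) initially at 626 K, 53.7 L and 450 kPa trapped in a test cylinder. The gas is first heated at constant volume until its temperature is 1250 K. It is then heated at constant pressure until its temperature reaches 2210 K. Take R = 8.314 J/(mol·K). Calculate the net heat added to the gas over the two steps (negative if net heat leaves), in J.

272000 J

n = P₁V₁/(RT₁) = 450×53.7/(8.314×626) = 4.64 mol.
Step 1 — Isochoric: V stays 53.7 L; P/T = const ⇒ T₂ = 1250 K, P₂ = 899 kPa.
W = 0 (no volume change).
ΔU = nCvΔT = 4.64×32.0×(1250−626) = 92600 J.
Q = ΔU = 92600 J.
State after step 1: P = 899 kPa, V = 53.7 L, T = 1250 K.
Step 2 — Isobaric: P stays 899 kPa; V/T = const ⇒ T₂ = 2210 K, V₂ = 94.9 L.
W = PΔV = 899×(94.9−53.7) kPa·L = 37100 J.
ΔU = nCvΔT = 4.64×32.0×(2210−1250) = 143000 J.
Q = ΔU + W = nCpΔT = 180000 J.
Net over both steps: W = 37100 J, Q = 272000 J, ΔU = 235000 J.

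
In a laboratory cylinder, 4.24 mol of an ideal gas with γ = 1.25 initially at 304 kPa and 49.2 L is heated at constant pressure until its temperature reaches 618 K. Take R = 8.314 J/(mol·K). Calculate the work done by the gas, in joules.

T₁ = P₁V₁/(nR) = 304×49.2/(4.24×8.314) = 424 K.
Isobaric: P stays 304 kPa; V/T = const ⇒ T₂ = 618 K, V₂ = 71.7 L.
W = PΔV = 304×(71.7−49.2) kPa·L = 6830 J.

6830 J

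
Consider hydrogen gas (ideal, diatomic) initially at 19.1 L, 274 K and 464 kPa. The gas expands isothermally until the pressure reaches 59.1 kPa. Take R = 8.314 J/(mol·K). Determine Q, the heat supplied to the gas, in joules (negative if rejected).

18300 J

n = P₁V₁/(RT₁) = 464×19.1/(8.314×274) = 3.89 mol.
Isothermal: T stays 274 K; PV = const ⇒ V₂ = 150 L, P₂ = 59.1 kPa.
ΔU = 0 (ideal gas, T constant).
W = nRT ln(V₂/V₁) = 3.89×8.314×274×ln(7.85) = 18300 J.
Q = ΔU + W = 18300 J.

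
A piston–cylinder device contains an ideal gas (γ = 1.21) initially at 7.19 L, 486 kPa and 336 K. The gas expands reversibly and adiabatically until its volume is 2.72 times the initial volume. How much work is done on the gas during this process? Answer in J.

-3150 J

n = P₁V₁/(RT₁) = 486×7.19/(8.314×336) = 1.25 mol.
Adiabatic: TV^(γ−1) = const ⇒ T₂ = 336×(0.368)^0.210 = 272 K; PV^γ = const ⇒ P₂ = 145 kPa.
ΔU = nCvΔT = 1.25×39.6×(272−336) = -3150 J.
Q = 0 for an adiabatic process, so W = −ΔU = 3150 J.
Work done on the gas = −W_by = -3150 J.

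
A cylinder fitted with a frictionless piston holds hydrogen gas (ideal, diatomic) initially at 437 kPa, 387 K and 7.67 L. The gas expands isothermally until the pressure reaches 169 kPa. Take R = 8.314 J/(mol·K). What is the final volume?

19.8 L

Isothermal: T stays 387 K; PV = const ⇒ V₂ = 19.8 L, P₂ = 169 kPa.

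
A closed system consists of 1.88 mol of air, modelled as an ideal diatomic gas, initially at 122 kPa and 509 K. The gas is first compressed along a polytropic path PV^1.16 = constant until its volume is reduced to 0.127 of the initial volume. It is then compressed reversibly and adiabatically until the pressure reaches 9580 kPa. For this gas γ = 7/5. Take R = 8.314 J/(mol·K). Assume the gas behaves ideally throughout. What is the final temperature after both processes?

1240 K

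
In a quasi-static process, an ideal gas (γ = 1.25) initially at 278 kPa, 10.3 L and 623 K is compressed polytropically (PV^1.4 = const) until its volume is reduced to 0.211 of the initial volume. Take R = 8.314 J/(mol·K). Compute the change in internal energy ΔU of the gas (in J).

n = P₁V₁/(RT₁) = 278×10.3/(8.314×623) = 0.553 mol.
Polytropic n=1.4: T₂ = T₁(V₁/V₂)^(n−1) = 623×(4.74)^0.40 = 1160 K; P₂ = P₁(V₁/V₂)^n = 2450 kPa.
For an ideal gas ΔU = nCvΔT with Cv = R/(γ−1) = 33.3 J/(mol·K).
ΔU = 0.553×33.3×(1160−623) = 9890 J.

9890 J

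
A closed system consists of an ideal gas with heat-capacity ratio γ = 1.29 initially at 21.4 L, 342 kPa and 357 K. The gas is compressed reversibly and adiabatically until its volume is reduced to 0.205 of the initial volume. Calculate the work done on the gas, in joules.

n = P₁V₁/(RT₁) = 342×21.4/(8.314×357) = 2.47 mol.
Adiabatic: TV^(γ−1) = const ⇒ T₂ = 357×(4.88)^0.290 = 565 K; PV^γ = const ⇒ P₂ = 2640 kPa.
ΔU = nCvΔT = 2.47×28.7×(565−357) = 14700 J.
Q = 0 for an adiabatic process, so W = −ΔU = -14700 J.
Work done on the gas = −W_by = 14700 J.

14700 J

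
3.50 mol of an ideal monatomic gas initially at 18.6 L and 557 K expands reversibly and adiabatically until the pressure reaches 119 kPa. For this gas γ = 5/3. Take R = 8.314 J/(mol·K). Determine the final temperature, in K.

P₁ = nRT₁/V₁ = 3.50×8.314×557/18.6 = 871 kPa.
Adiabatic: T₂/T₁ = (P₂/P₁)^((γ−1)/γ) ⇒ T₂ = 557×(0.137)^0.400 = 251 K; V₂ = 61.4 L.

251 K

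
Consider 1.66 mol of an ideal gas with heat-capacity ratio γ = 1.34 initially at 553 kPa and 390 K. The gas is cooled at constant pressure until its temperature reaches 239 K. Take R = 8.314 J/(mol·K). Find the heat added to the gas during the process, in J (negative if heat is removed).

-8210 J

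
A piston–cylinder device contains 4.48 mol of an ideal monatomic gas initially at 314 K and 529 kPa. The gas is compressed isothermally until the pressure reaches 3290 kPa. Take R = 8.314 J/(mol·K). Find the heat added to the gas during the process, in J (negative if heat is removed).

-21400 J

V₁ = nRT₁/P₁ = 4.48×8.314×314/529 = 22.1 L.
Isothermal: T stays 314 K; PV = const ⇒ V₂ = 3.55 L, P₂ = 3290 kPa.
ΔU = 0 (ideal gas, T constant).
W = nRT ln(V₂/V₁) = 4.48×8.314×314×ln(0.161) = -21400 J.
Q = ΔU + W = -21400 J.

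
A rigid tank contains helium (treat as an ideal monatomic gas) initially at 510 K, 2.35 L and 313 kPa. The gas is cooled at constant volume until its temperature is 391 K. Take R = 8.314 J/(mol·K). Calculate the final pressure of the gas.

Isochoric: V stays 2.35 L; P/T = const ⇒ T₂ = 391 K, P₂ = 240 kPa.

240 kPa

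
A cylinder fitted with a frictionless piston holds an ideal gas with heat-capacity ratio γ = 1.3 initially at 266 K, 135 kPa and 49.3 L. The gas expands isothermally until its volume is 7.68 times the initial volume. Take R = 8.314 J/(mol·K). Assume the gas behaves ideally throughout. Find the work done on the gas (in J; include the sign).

n = P₁V₁/(RT₁) = 135×49.3/(8.314×266) = 3.01 mol.
Isothermal: T stays 266 K; PV = const ⇒ V₂ = 379 L, P₂ = 17.6 kPa.
W = nRT ln(V₂/V₁) = 3.01×8.314×266×ln(7.68) = 13600 J.
Work done on the gas = −W_by = -13600 J.

-13600 J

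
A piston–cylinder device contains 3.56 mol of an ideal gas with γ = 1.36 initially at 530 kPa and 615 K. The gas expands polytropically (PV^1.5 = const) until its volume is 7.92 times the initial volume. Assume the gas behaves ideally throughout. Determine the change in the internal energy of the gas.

V₁ = nRT₁/P₁ = 3.56×8.314×615/530 = 34.3 L.
Polytropic n=1.5: T₂ = T₁(V₁/V₂)^(n−1) = 615×(0.126)^0.50 = 219 K; P₂ = P₁(V₁/V₂)^n = 23.8 kPa.
For an ideal gas ΔU = nCvΔT with Cv = R/(γ−1) = 23.1 J/(mol·K).
ΔU = 3.56×23.1×(219−615) = -32600 J.

-32600 J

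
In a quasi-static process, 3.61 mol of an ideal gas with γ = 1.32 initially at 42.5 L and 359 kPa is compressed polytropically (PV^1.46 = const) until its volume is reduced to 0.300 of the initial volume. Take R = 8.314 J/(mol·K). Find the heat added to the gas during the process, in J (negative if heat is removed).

T₁ = P₁V₁/(nR) = 359×42.5/(3.61×8.314) = 508 K.
Polytropic n=1.46: T₂ = T₁(V₁/V₂)^(n−1) = 508×(3.33)^0.46 = 884 K; P₂ = P₁(V₁/V₂)^n = 2080 kPa.
W = (P₁V₁−P₂V₂)/(n−1) = (359×42.5−2080×12.8)/0.46 = -24500 J.
ΔU = nCvΔT = 3.61×26.0×(884−508) = 35300 J.
Q = ΔU + W = 10700 J.

10700 J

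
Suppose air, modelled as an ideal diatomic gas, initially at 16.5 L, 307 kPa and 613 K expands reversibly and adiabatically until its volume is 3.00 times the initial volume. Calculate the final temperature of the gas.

395 K

Adiabatic: TV^(γ−1) = const ⇒ T₂ = 613×(0.333)^0.400 = 395 K; PV^γ = const ⇒ P₂ = 65.9 kPa.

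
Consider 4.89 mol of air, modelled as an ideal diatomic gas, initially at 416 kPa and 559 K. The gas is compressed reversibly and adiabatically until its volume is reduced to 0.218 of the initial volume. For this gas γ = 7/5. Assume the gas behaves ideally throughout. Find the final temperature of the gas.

1030 K

V₁ = nRT₁/P₁ = 4.89×8.314×559/416 = 54.6 L.
Adiabatic: TV^(γ−1) = const ⇒ T₂ = 559×(4.59)^0.400 = 1030 K; PV^γ = const ⇒ P₂ = 3510 kPa.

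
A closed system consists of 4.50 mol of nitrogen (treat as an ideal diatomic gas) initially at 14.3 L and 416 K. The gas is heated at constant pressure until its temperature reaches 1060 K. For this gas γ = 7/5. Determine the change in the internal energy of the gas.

60200 J

P₁ = nRT₁/V₁ = 4.50×8.314×416/14.3 = 1090 kPa.
Isobaric: P stays 1090 kPa; V/T = const ⇒ T₂ = 1060 K, V₂ = 36.4 L.
For an ideal gas ΔU = nCvΔT with Cv = (5/2)R = 20.8 J/(mol·K).
ΔU = 4.50×20.8×(1060−416) = 60200 J.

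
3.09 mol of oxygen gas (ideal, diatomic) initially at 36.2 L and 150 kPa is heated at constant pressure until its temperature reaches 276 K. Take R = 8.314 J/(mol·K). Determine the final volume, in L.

T₁ = P₁V₁/(nR) = 150×36.2/(3.09×8.314) = 211 K.
Isobaric: P stays 150 kPa; V/T = const ⇒ T₂ = 276 K, V₂ = 47.3 L.

47.3 L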